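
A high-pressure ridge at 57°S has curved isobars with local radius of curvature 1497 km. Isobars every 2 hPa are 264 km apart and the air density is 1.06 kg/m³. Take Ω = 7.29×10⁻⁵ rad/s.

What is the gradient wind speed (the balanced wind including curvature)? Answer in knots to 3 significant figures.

11.7 knots

Coriolis parameter at 57°S:
f = 2Ω sin φ = 2 × 7.29×10⁻⁵ × sin 57° = 1.22×10⁻⁴ s⁻¹
Pressure gradient: |∂P/∂n| = 200 Pa / 264000 m = 7.58×10⁻⁴ Pa/m
Geostrophic speed: V_g = |∂P/∂n|/(fρ) = 7.58×10⁻⁴/(1.22×10⁻⁴ × 1.06) = 5.84 m/s
Around a high, pressure-gradient force acts outward with centrifugal, so Coriolis balances both:
fV = (1/ρ)|∂P/∂n| + V²/R  →  V² − fR·V + fR·V_g = 0
With fR = 1.22×10⁻⁴ × 1497×10³ m = 183 m/s:
V = [fR − √((fR)² − 4 fR V_g)]/2 = [183 − √(183² − 4×183×5.84)]/2 = 6.04 m/s
Supergeostrophic (V > V_g = 5.84 m/s), as expected around a high.
Converting: 6.04 m/s × 1.944 = 11.7 knots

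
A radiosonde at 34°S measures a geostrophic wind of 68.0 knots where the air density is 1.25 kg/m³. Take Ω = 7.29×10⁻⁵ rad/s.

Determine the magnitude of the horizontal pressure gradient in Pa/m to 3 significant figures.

3.57×10⁻³ Pa/m

Coriolis parameter at 34°S:
f = 2Ω sin φ = 2 × 7.29×10⁻⁵ × sin 34° = 8.15×10⁻⁵ s⁻¹
Wind speed in SI: 68.0 knots = 35.0 m/s
Geostrophic balance rearranged: |∂P/∂n| = f ρ V_g
|∂P/∂n| = 8.15×10⁻⁵ × 1.25 × 35.0 = 3.57×10⁻³ Pa/m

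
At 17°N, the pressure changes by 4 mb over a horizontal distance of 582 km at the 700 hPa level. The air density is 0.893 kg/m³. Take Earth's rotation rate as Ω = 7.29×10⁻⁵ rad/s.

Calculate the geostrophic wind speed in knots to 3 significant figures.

35.1 knots

Coriolis parameter at 17°N:
f = 2Ω sin φ = 2 × 7.29×10⁻⁵ × sin 17° = 4.26×10⁻⁵ s⁻¹
Pressure gradient: |∂P/∂n| = 400 Pa / 582000 m = 6.87×10⁻⁴ Pa/m
Geostrophic balance (pressure-gradient force = Coriolis force):
V_g = (1/(fρ)) |∂P/∂n| = 6.87×10⁻⁴ / (4.26×10⁻⁵ × 0.893) = 18.1 m/s
Converting: 18.1 m/s × 1.944 = 35.1 knots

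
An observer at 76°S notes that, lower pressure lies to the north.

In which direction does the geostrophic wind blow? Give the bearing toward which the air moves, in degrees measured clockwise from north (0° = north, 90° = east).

The pressure-gradient force points toward the north (bearing 000°).
Geostrophic balance: in the Southern Hemisphere the Coriolis force deflects motion to the left, so the geostrophic wind blows 90° to the left of the pressure-gradient force (low pressure on the right).
Rotating 000° by 90° counterclockwise gives 270° — the wind blows toward the west.

270°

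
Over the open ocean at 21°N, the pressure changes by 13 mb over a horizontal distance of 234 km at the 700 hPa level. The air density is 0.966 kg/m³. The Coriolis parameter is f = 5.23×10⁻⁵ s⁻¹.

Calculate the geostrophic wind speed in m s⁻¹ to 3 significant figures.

110 m s⁻¹

Pressure gradient: |∂P/∂n| = 1300 Pa / 234000 m = 5.56×10⁻³ Pa/m
Geostrophic balance (pressure-gradient force = Coriolis force):
V_g = (1/(fρ)) |∂P/∂n| = 5.56×10⁻³ / (5.23×10⁻⁵ × 0.966) = 110 m/s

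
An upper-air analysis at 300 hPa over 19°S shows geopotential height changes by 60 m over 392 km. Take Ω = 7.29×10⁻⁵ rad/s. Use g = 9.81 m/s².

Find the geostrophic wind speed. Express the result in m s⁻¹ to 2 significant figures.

Coriolis parameter at 19°S:
f = 2Ω sin φ = 2 × 7.29×10⁻⁵ × sin 19° = 4.75×10⁻⁵ s⁻¹
Height gradient: |∂Z/∂n| = 60 m / 392000 m = 1.53×10⁻⁴
On a pressure surface, geostrophic balance gives V_g = (g/f)|∂Z/∂n|:
V_g = 9.81 × 1.53×10⁻⁴ / 4.75×10⁻⁵ = 31.6 m/s

32 m s⁻¹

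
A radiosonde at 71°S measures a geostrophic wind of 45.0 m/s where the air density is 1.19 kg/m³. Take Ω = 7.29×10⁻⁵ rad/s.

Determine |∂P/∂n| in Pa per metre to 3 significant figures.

7.38×10⁻³ Pa/m

Coriolis parameter at 71°S:
f = 2Ω sin φ = 2 × 7.29×10⁻⁵ × sin 71° = 1.38×10⁻⁴ s⁻¹
Geostrophic balance rearranged: |∂P/∂n| = f ρ V_g
|∂P/∂n| = 1.38×10⁻⁴ × 1.19 × 45.0 = 7.38×10⁻³ Pa/m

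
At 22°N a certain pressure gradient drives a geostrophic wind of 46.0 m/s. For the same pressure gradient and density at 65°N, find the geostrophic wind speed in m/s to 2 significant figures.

With the same pressure gradient and density, V_g ∝ 1/f ∝ 1/sin φ.
V₂ = V₁ · sin φ₁ / sin φ₂ = 46.0 × sin 22° / sin 65°
V₂ = 46.0 × 0.3746/0.9063 = 19 m/s

19 m/s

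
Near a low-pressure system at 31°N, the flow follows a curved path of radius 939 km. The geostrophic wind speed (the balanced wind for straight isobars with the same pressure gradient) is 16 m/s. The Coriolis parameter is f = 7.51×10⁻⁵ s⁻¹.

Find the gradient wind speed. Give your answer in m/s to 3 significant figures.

Around a low, centrifugal force acts outward with Coriolis, so pressure-gradient force balances both:
(1/ρ)|∂P/∂n| = fV + V²/R  →  V² + fR·V − fR·V_g = 0
With fR = 7.51×10⁻⁵ × 939×10³ m = 70.5 m/s:
V = [−fR + √((fR)² + 4 fR V_g)]/2 = [−70.5 + √(70.5² + 4×70.5×16)]/2 = 13.4 m/s
Subgeostrophic (V < V_g = 16 m/s), as expected around a low.

13.4 m/s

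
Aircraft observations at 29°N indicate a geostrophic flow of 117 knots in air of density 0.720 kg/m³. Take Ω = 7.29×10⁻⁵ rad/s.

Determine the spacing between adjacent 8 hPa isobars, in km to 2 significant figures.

260 km

Coriolis parameter at 29°N:
f = 2Ω sin φ = 2 × 7.29×10⁻⁵ × sin 29° = 7.07×10⁻⁵ s⁻¹
Wind speed in SI: 117 knots = 60.2 m/s
Geostrophic balance rearranged: |∂P/∂n| = f ρ V_g
|∂P/∂n| = 7.07×10⁻⁵ × 0.720 × 60.2 = 3.06×10⁻³ Pa/m
Isobar spacing: Δn = ΔP/|∂P/∂n| = 800 Pa / 3.06×10⁻³ Pa/m = 261159 m ≈ 260 km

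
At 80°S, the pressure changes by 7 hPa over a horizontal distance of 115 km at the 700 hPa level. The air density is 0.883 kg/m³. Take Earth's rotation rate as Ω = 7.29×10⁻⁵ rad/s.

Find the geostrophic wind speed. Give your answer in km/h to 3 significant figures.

173 km/h

Coriolis parameter at 80°S:
f = 2Ω sin φ = 2 × 7.29×10⁻⁵ × sin 80° = 1.44×10⁻⁴ s⁻¹
Pressure gradient: |∂P/∂n| = 700 Pa / 115000 m = 6.09×10⁻³ Pa/m
Geostrophic balance (pressure-gradient force = Coriolis force):
V_g = (1/(fρ)) |∂P/∂n| = 6.09×10⁻³ / (1.44×10⁻⁴ × 0.883) = 48.0 m/s
Converting: 48.0 m/s × 3.6 = 173 km/h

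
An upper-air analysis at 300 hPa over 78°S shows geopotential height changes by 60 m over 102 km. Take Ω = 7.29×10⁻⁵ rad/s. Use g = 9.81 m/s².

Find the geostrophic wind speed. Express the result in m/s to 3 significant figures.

40.5 m/s

Coriolis parameter at 78°S:
f = 2Ω sin φ = 2 × 7.29×10⁻⁵ × sin 78° = 1.43×10⁻⁴ s⁻¹
Height gradient: |∂Z/∂n| = 60 m / 102000 m = 5.88×10⁻⁴
On a pressure surface, geostrophic balance gives V_g = (g/f)|∂Z/∂n|:
V_g = 9.81 × 5.88×10⁻⁴ / 1.43×10⁻⁴ = 40.5 m/s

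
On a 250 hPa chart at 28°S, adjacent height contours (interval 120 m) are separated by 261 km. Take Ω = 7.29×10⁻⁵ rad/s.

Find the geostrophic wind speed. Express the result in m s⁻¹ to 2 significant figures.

Coriolis parameter at 28°S:
f = 2Ω sin φ = 2 × 7.29×10⁻⁵ × sin 28° = 6.84×10⁻⁵ s⁻¹
Height gradient: |∂Z/∂n| = 120 m / 261000 m = 4.60×10⁻⁴
On a pressure surface, geostrophic balance gives V_g = (g/f)|∂Z/∂n|:
V_g = 9.81 × 4.60×10⁻⁴ / 6.84×10⁻⁵ = 65.9 m/s

66 m s⁻¹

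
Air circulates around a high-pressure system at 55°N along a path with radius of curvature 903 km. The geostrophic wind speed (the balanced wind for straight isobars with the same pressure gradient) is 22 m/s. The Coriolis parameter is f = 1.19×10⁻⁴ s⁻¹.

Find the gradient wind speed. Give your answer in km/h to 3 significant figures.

111 km/h

Around a high, pressure-gradient force acts outward with centrifugal, so Coriolis balances both:
fV = (1/ρ)|∂P/∂n| + V²/R  →  V² − fR·V + fR·V_g = 0
With fR = 1.19×10⁻⁴ × 903×10³ m = 107 m/s:
V = [fR − √((fR)² − 4 fR V_g)]/2 = [107 − √(107² − 4×107×22)]/2 = 30.9 m/s
Supergeostrophic (V > V_g = 22 m/s), as expected around a high.
Converting: 30.9 m/s × 3.6 = 111 km/h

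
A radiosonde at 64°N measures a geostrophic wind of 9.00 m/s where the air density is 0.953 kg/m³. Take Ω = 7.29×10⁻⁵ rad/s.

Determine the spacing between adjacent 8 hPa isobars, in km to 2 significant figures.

710 km

Coriolis parameter at 64°N:
f = 2Ω sin φ = 2 × 7.29×10⁻⁵ × sin 64° = 1.31×10⁻⁴ s⁻¹
Geostrophic balance rearranged: |∂P/∂n| = f ρ V_g
|∂P/∂n| = 1.31×10⁻⁴ × 0.953 × 9.00 = 1.12×10⁻³ Pa/m
Isobar spacing: Δn = ΔP/|∂P/∂n| = 800 Pa / 1.12×10⁻³ Pa/m = 711765 m ≈ 710 km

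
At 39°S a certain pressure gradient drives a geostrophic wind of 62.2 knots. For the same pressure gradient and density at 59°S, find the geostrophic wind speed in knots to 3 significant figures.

With the same pressure gradient and density, V_g ∝ 1/f ∝ 1/sin φ.
V₂ = V₁ · sin φ₁ / sin φ₂ = 62.2 × sin 39° / sin 59°
V₂ = 62.2 × 0.6293/0.8572 = 45.7 knots

45.7 knots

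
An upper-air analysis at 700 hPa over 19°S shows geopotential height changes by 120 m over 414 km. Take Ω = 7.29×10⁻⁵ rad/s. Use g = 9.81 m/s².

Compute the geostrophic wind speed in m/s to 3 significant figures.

Coriolis parameter at 19°S:
f = 2Ω sin φ = 2 × 7.29×10⁻⁵ × sin 19° = 4.75×10⁻⁵ s⁻¹
Height gradient: |∂Z/∂n| = 120 m / 414000 m = 2.90×10⁻⁴
On a pressure surface, geostrophic balance gives V_g = (g/f)|∂Z/∂n|:
V_g = 9.81 × 2.90×10⁻⁴ / 4.75×10⁻⁵ = 59.9 m/s

59.9 m/s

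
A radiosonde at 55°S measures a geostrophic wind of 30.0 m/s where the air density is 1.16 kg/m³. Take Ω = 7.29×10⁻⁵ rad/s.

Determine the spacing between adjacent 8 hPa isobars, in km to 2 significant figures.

Coriolis parameter at 55°S:
f = 2Ω sin φ = 2 × 7.29×10⁻⁵ × sin 55° = 1.19×10⁻⁴ s⁻¹
Geostrophic balance rearranged: |∂P/∂n| = f ρ V_g
|∂P/∂n| = 1.19×10⁻⁴ × 1.16 × 30.0 = 4.16×10⁻³ Pa/m
Isobar spacing: Δn = ΔP/|∂P/∂n| = 800 Pa / 4.16×10⁻³ Pa/m = 192481 m ≈ 190 km

190 km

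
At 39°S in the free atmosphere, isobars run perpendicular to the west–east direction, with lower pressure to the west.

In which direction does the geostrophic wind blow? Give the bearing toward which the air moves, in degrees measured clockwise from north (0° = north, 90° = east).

The pressure-gradient force points toward the west (bearing 270°).
Geostrophic balance: in the Southern Hemisphere the Coriolis force deflects motion to the left, so the geostrophic wind blows 90° to the left of the pressure-gradient force (low pressure on the right).
Rotating 270° by 90° counterclockwise gives 180° — the wind blows toward the south.

180°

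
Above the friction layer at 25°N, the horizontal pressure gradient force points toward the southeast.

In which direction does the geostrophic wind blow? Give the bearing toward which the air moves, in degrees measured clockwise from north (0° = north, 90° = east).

225°

The pressure-gradient force points toward the southeast (bearing 135°).
Geostrophic balance: in the Northern Hemisphere the Coriolis force deflects motion to the right, so the geostrophic wind blows 90° to the right of the pressure-gradient force (low pressure on the left).
Rotating 135° by 90° clockwise gives 225° — the wind blows toward the southwest.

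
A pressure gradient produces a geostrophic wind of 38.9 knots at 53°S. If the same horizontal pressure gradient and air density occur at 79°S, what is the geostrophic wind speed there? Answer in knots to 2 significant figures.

With the same pressure gradient and density, V_g ∝ 1/f ∝ 1/sin φ.
V₂ = V₁ · sin φ₁ / sin φ₂ = 38.9 × sin 53° / sin 79°
V₂ = 38.9 × 0.7986/0.9816 = 32 knots

32 knots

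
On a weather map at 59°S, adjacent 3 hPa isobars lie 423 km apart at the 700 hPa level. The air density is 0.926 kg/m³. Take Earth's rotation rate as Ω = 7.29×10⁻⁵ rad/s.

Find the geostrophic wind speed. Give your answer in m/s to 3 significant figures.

Coriolis parameter at 59°S:
f = 2Ω sin φ = 2 × 7.29×10⁻⁵ × sin 59° = 1.25×10⁻⁴ s⁻¹
Pressure gradient: |∂P/∂n| = 300 Pa / 423000 m = 7.09×10⁻⁴ Pa/m
Geostrophic balance (pressure-gradient force = Coriolis force):
V_g = (1/(fρ)) |∂P/∂n| = 7.09×10⁻⁴ / (1.25×10⁻⁴ × 0.926) = 6.13 m/s

6.13 m/s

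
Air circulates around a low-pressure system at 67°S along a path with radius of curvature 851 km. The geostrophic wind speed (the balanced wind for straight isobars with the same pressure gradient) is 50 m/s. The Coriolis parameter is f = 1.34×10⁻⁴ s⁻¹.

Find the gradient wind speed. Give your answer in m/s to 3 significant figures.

37.6 m/s

Around a low, centrifugal force acts outward with Coriolis, so pressure-gradient force balances both:
(1/ρ)|∂P/∂n| = fV + V²/R  →  V² + fR·V − fR·V_g = 0
With fR = 1.34×10⁻⁴ × 851×10³ m = 114 m/s:
V = [−fR + √((fR)² + 4 fR V_g)]/2 = [−114 + √(114² + 4×114×50)]/2 = 37.6 m/s
Subgeostrophic (V < V_g = 50 m/s), as expected around a low.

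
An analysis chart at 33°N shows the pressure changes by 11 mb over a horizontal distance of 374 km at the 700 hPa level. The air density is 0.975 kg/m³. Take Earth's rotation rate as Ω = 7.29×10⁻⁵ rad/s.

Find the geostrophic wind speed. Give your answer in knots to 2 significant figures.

74 knots

Coriolis parameter at 33°N:
f = 2Ω sin φ = 2 × 7.29×10⁻⁵ × sin 33° = 7.94×10⁻⁵ s⁻¹
Pressure gradient: |∂P/∂n| = 1100 Pa / 374000 m = 2.94×10⁻³ Pa/m
Geostrophic balance (pressure-gradient force = Coriolis force):
V_g = (1/(fρ)) |∂P/∂n| = 2.94×10⁻³ / (7.94×10⁻⁵ × 0.975) = 38.0 m/s
Converting: 38.0 m/s × 1.944 = 74 knots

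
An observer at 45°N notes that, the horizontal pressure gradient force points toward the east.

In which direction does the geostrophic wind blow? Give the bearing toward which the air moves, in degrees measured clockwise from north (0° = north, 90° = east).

The pressure-gradient force points toward the east (bearing 090°).
Geostrophic balance: in the Northern Hemisphere the Coriolis force deflects motion to the right, so the geostrophic wind blows 90° to the right of the pressure-gradient force (low pressure on the left).
Rotating 090° by 90° clockwise gives 180° — the wind blows toward the south.

180°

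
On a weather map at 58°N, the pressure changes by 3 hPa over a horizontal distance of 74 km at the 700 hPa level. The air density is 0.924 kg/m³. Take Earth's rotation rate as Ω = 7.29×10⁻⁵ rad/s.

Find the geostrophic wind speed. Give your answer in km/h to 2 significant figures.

130 km/h

Coriolis parameter at 58°N:
f = 2Ω sin φ = 2 × 7.29×10⁻⁵ × sin 58° = 1.24×10⁻⁴ s⁻¹
Pressure gradient: |∂P/∂n| = 300 Pa / 74000 m = 4.05×10⁻³ Pa/m
Geostrophic balance (pressure-gradient force = Coriolis force):
V_g = (1/(fρ)) |∂P/∂n| = 4.05×10⁻³ / (1.24×10⁻⁴ × 0.924) = 35.5 m/s
Converting: 35.5 m/s × 3.6 = 130 km/h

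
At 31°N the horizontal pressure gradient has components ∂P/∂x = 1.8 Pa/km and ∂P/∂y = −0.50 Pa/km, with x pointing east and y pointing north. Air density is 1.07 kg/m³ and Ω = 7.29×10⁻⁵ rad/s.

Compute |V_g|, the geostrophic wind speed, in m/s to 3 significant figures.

Coriolis parameter at 31°N:
f = 2Ω sin φ = 2 × 7.29×10⁻⁵ × sin 31° = 7.51×10⁻⁵ s⁻¹
Component geostrophic relations (x east, y north):
u_g = −(1/(fρ)) ∂P/∂y,  v_g = (1/(fρ)) ∂P/∂x
u_g = −(−0.50×10⁻³)/(7.51×10⁻⁵ × 1.07) = 6.22 m/s;  v_g = (1.8×10⁻³)/(7.51×10⁻⁵ × 1.07) = 22.4 m/s
|V_g| = √(u_g² + v_g²) = 23.3 m/s

23.3 m/s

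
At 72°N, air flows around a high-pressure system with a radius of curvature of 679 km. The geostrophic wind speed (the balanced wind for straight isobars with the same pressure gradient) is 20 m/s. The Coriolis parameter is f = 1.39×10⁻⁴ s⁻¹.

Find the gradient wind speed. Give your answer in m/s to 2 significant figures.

29 m/s

Around a high, pressure-gradient force acts outward with centrifugal, so Coriolis balances both:
fV = (1/ρ)|∂P/∂n| + V²/R  →  V² − fR·V + fR·V_g = 0
With fR = 1.39×10⁻⁴ × 679×10³ m = 94.4 m/s:
V = [fR − √((fR)² − 4 fR V_g)]/2 = [94.4 − √(94.4² − 4×94.4×20)]/2 = 28.8 m/s
Supergeostrophic (V > V_g = 20 m/s), as expected around a high.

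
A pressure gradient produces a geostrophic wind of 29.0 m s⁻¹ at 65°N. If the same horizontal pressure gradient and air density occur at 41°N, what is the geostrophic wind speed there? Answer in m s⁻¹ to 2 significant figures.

With the same pressure gradient and density, V_g ∝ 1/f ∝ 1/sin φ.
V₂ = V₁ · sin φ₁ / sin φ₂ = 29.0 × sin 65° / sin 41°
V₂ = 29.0 × 0.9063/0.6561 = 40 m s⁻¹

40 m s⁻¹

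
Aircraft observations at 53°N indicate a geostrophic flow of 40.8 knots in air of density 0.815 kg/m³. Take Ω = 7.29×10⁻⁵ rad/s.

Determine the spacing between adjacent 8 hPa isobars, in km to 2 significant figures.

Coriolis parameter at 53°N:
f = 2Ω sin φ = 2 × 7.29×10⁻⁵ × sin 53° = 1.16×10⁻⁴ s⁻¹
Wind speed in SI: 40.8 knots = 21.0 m/s
Geostrophic balance rearranged: |∂P/∂n| = f ρ V_g
|∂P/∂n| = 1.16×10⁻⁴ × 0.815 × 21.0 = 1.99×10⁻³ Pa/m
Isobar spacing: Δn = ΔP/|∂P/∂n| = 800 Pa / 1.99×10⁻³ Pa/m = 401632 m ≈ 400 km

400 km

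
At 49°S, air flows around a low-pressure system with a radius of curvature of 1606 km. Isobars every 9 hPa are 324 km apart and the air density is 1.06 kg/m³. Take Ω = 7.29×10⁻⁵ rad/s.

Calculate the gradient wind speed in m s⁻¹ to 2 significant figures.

Coriolis parameter at 49°S:
f = 2Ω sin φ = 2 × 7.29×10⁻⁵ × sin 49° = 1.10×10⁻⁴ s⁻¹
Pressure gradient: |∂P/∂n| = 900 Pa / 324000 m = 2.78×10⁻³ Pa/m
Geostrophic speed: V_g = |∂P/∂n|/(fρ) = 2.78×10⁻³/(1.10×10⁻⁴ × 1.06) = 23.8 m/s
Around a low, centrifugal force acts outward with Coriolis, so pressure-gradient force balances both:
(1/ρ)|∂P/∂n| = fV + V²/R  →  V² + fR·V − fR·V_g = 0
With fR = 1.10×10⁻⁴ × 1606×10³ m = 177 m/s:
V = [−fR + √((fR)² + 4 fR V_g)]/2 = [−177 + √(177² + 4×177×23.8)]/2 = 21.3 m/s
Subgeostrophic (V < V_g = 23.8 m/s), as expected around a low.

21 m s⁻¹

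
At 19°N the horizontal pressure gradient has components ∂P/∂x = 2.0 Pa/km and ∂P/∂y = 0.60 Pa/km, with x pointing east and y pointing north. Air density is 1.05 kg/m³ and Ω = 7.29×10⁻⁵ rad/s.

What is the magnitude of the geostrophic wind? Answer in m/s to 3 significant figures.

41.9 m/s

Coriolis parameter at 19°N:
f = 2Ω sin φ = 2 × 7.29×10⁻⁵ × sin 19° = 4.75×10⁻⁵ s⁻¹
Component geostrophic relations (x east, y north):
u_g = −(1/(fρ)) ∂P/∂y,  v_g = (1/(fρ)) ∂P/∂x
u_g = −(0.60×10⁻³)/(4.75×10⁻⁵ × 1.05) = −12.0 m/s;  v_g = (2.0×10⁻³)/(4.75×10⁻⁵ × 1.05) = 40.1 m/s
|V_g| = √(u_g² + v_g²) = 41.9 m/s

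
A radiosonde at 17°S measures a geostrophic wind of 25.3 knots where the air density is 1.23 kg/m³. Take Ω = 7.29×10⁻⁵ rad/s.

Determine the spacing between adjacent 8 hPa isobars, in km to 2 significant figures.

Coriolis parameter at 17°S:
f = 2Ω sin φ = 2 × 7.29×10⁻⁵ × sin 17° = 4.26×10⁻⁵ s⁻¹
Wind speed in SI: 25.3 knots = 13.0 m/s
Geostrophic balance rearranged: |∂P/∂n| = f ρ V_g
|∂P/∂n| = 4.26×10⁻⁵ × 1.23 × 13.0 = 6.82×10⁻⁴ Pa/m
Isobar spacing: Δn = ΔP/|∂P/∂n| = 800 Pa / 6.82×10⁻⁴ Pa/m = 1172285 m ≈ 1200 km

1200 km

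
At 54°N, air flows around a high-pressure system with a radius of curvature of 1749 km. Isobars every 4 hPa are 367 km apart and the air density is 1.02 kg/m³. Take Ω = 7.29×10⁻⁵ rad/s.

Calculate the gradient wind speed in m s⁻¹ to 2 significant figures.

9.5 m s⁻¹

Coriolis parameter at 54°N:
f = 2Ω sin φ = 2 × 7.29×10⁻⁵ × sin 54° = 1.18×10⁻⁴ s⁻¹
Pressure gradient: |∂P/∂n| = 400 Pa / 367000 m = 1.09×10⁻³ Pa/m
Geostrophic speed: V_g = |∂P/∂n|/(fρ) = 1.09×10⁻³/(1.18×10⁻⁴ × 1.02) = 9.06 m/s
Around a high, pressure-gradient force acts outward with centrifugal, so Coriolis balances both:
fV = (1/ρ)|∂P/∂n| + V²/R  →  V² − fR·V + fR·V_g = 0
With fR = 1.18×10⁻⁴ × 1749×10³ m = 206 m/s:
V = [fR − √((fR)² − 4 fR V_g)]/2 = [206 − √(206² − 4×206×9.06)]/2 = 9.5 m/s
Supergeostrophic (V > V_g = 9.06 m/s), as expected around a high.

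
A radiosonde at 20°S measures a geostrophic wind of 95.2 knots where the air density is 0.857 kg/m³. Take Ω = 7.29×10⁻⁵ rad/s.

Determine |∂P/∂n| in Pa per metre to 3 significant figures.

Coriolis parameter at 20°S:
f = 2Ω sin φ = 2 × 7.29×10⁻⁵ × sin 20° = 4.99×10⁻⁵ s⁻¹
Wind speed in SI: 95.2 knots = 49.0 m/s
Geostrophic balance rearranged: |∂P/∂n| = f ρ V_g
|∂P/∂n| = 4.99×10⁻⁵ × 0.857 × 49.0 = 2.09×10⁻³ Pa/m

2.09×10⁻³ Pa/m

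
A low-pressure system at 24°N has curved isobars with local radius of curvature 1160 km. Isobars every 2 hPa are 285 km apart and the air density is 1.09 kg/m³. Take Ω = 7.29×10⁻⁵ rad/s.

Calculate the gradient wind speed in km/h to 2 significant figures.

Coriolis parameter at 24°N:
f = 2Ω sin φ = 2 × 7.29×10⁻⁵ × sin 24° = 5.93×10⁻⁵ s⁻¹
Pressure gradient: |∂P/∂n| = 200 Pa / 285000 m = 7.02×10⁻⁴ Pa/m
Geostrophic speed: V_g = |∂P/∂n|/(fρ) = 7.02×10⁻⁴/(5.93×10⁻⁵ × 1.09) = 10.9 m/s
Around a low, centrifugal force acts outward with Coriolis, so pressure-gradient force balances both:
(1/ρ)|∂P/∂n| = fV + V²/R  →  V² + fR·V − fR·V_g = 0
With fR = 5.93×10⁻⁵ × 1160×10³ m = 68.8 m/s:
V = [−fR + √((fR)² + 4 fR V_g)]/2 = [−68.8 + √(68.8² + 4×68.8×10.9)]/2 = 9.53 m/s
Subgeostrophic (V < V_g = 10.9 m/s), as expected around a low.
Converting: 9.53 m/s × 3.6 = 34 km/h

34 km/h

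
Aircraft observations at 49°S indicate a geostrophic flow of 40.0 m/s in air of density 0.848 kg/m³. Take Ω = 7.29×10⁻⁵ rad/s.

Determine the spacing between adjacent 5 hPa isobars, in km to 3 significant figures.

Coriolis parameter at 49°S:
f = 2Ω sin φ = 2 × 7.29×10⁻⁵ × sin 49° = 1.10×10⁻⁴ s⁻¹
Geostrophic balance rearranged: |∂P/∂n| = f ρ V_g
|∂P/∂n| = 1.10×10⁻⁴ × 0.848 × 40.0 = 3.73×10⁻³ Pa/m
Isobar spacing: Δn = ΔP/|∂P/∂n| = 500 Pa / 3.73×10⁻³ Pa/m = 133961 m ≈ 134 km

134 km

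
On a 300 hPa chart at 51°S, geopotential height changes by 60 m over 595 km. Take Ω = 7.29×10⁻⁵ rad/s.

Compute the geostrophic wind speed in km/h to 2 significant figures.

Coriolis parameter at 51°S:
f = 2Ω sin φ = 2 × 7.29×10⁻⁵ × sin 51° = 1.13×10⁻⁴ s⁻¹
Height gradient: |∂Z/∂n| = 60 m / 595000 m = 1.01×10⁻⁴
On a pressure surface, geostrophic balance gives V_g = (g/f)|∂Z/∂n|:
V_g = 9.81 × 1.01×10⁻⁴ / 1.13×10⁻⁴ = 8.73 m/s
Converting: 8.73 m/s × 3.6 = 31 km/h

31 km/h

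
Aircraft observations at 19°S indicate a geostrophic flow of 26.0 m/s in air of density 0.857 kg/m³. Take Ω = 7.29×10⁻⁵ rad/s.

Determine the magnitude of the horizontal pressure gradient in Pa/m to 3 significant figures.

Coriolis parameter at 19°S:
f = 2Ω sin φ = 2 × 7.29×10⁻⁵ × sin 19° = 4.75×10⁻⁵ s⁻¹
Geostrophic balance rearranged: |∂P/∂n| = f ρ V_g
|∂P/∂n| = 4.75×10⁻⁵ × 0.857 × 26.0 = 1.06×10⁻³ Pa/m

1.06×10⁻³ Pa/m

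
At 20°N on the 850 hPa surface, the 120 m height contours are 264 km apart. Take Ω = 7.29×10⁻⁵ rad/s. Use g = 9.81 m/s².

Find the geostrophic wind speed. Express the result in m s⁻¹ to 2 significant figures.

89 m s⁻¹

Coriolis parameter at 20°N:
f = 2Ω sin φ = 2 × 7.29×10⁻⁵ × sin 20° = 4.99×10⁻⁵ s⁻¹
Height gradient: |∂Z/∂n| = 120 m / 264000 m = 4.55×10⁻⁴
On a pressure surface, geostrophic balance gives V_g = (g/f)|∂Z/∂n|:
V_g = 9.81 × 4.55×10⁻⁴ / 4.99×10⁻⁵ = 89.4 m/s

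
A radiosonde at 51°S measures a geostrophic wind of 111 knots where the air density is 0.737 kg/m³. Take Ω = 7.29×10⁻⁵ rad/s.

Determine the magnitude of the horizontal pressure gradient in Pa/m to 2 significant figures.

Coriolis parameter at 51°S:
f = 2Ω sin φ = 2 × 7.29×10⁻⁵ × sin 51° = 1.13×10⁻⁴ s⁻¹
Wind speed in SI: 111 knots = 57.1 m/s
Geostrophic balance rearranged: |∂P/∂n| = f ρ V_g
|∂P/∂n| = 1.13×10⁻⁴ × 0.737 × 57.1 = 4.77×10⁻³ Pa/m

4.8×10⁻³ Pa/m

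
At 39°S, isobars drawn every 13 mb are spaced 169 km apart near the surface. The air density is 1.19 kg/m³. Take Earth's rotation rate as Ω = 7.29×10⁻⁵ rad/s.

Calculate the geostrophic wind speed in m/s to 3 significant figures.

Coriolis parameter at 39°S:
f = 2Ω sin φ = 2 × 7.29×10⁻⁵ × sin 39° = 9.18×10⁻⁵ s⁻¹
Pressure gradient: |∂P/∂n| = 1300 Pa / 169000 m = 7.69×10⁻³ Pa/m
Geostrophic balance (pressure-gradient force = Coriolis force):
V_g = (1/(fρ)) |∂P/∂n| = 7.69×10⁻³ / (9.18×10⁻⁵ × 1.19) = 70.4 m/s

70.4 m/s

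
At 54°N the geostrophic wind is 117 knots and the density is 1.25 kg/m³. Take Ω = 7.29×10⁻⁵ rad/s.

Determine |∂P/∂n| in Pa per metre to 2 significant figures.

Coriolis parameter at 54°N:
f = 2Ω sin φ = 2 × 7.29×10⁻⁵ × sin 54° = 1.18×10⁻⁴ s⁻¹
Wind speed in SI: 117 knots = 60.2 m/s
Geostrophic balance rearranged: |∂P/∂n| = f ρ V_g
|∂P/∂n| = 1.18×10⁻⁴ × 1.25 × 60.2 = 8.87×10⁻³ Pa/m

8.9×10⁻³ Pa/m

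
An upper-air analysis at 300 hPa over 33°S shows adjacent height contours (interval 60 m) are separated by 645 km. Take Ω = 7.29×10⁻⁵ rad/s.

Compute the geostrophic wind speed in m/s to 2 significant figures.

11 m/s

Coriolis parameter at 33°S:
f = 2Ω sin φ = 2 × 7.29×10⁻⁵ × sin 33° = 7.94×10⁻⁵ s⁻¹
Height gradient: |∂Z/∂n| = 60 m / 645000 m = 9.30×10⁻⁵
On a pressure surface, geostrophic balance gives V_g = (g/f)|∂Z/∂n|:
V_g = 9.81 × 9.30×10⁻⁵ / 7.94×10⁻⁵ = 11.5 m/s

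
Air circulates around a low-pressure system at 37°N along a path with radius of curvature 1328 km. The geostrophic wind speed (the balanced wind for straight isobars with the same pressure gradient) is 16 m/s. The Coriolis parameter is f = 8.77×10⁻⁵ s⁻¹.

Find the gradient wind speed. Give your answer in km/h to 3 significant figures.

Around a low, centrifugal force acts outward with Coriolis, so pressure-gradient force balances both:
(1/ρ)|∂P/∂n| = fV + V²/R  →  V² + fR·V − fR·V_g = 0
With fR = 8.77×10⁻⁵ × 1328×10³ m = 116 m/s:
V = [−fR + √((fR)² + 4 fR V_g)]/2 = [−116 + √(116² + 4×116×16)]/2 = 14.3 m/s
Subgeostrophic (V < V_g = 16 m/s), as expected around a low.
Converting: 14.3 m/s × 3.6 = 51.3 km/h

51.3 km/h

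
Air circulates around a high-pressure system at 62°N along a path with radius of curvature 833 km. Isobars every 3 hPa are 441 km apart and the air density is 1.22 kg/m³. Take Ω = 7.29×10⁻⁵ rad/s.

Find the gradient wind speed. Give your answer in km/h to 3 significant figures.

16.3 km/h

Coriolis parameter at 62°N:
f = 2Ω sin φ = 2 × 7.29×10⁻⁵ × sin 62° = 1.29×10⁻⁴ s⁻¹
Pressure gradient: |∂P/∂n| = 300 Pa / 441000 m = 6.80×10⁻⁴ Pa/m
Geostrophic speed: V_g = |∂P/∂n|/(fρ) = 6.80×10⁻⁴/(1.29×10⁻⁴ × 1.22) = 4.33 m/s
Around a high, pressure-gradient force acts outward with centrifugal, so Coriolis balances both:
fV = (1/ρ)|∂P/∂n| + V²/R  →  V² − fR·V + fR·V_g = 0
With fR = 1.29×10⁻⁴ × 833×10³ m = 107 m/s:
V = [fR − √((fR)² − 4 fR V_g)]/2 = [107 − √(107² − 4×107×4.33)]/2 = 4.52 m/s
Supergeostrophic (V > V_g = 4.33 m/s), as expected around a high.
Converting: 4.52 m/s × 3.6 = 16.3 km/h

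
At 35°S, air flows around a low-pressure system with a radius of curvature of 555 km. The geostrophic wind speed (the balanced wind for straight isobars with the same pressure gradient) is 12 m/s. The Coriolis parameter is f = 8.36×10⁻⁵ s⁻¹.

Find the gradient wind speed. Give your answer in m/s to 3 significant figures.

Around a low, centrifugal force acts outward with Coriolis, so pressure-gradient force balances both:
(1/ρ)|∂P/∂n| = fV + V²/R  →  V² + fR·V − fR·V_g = 0
With fR = 8.36×10⁻⁵ × 555×10³ m = 46.4 m/s:
V = [−fR + √((fR)² + 4 fR V_g)]/2 = [−46.4 + √(46.4² + 4×46.4×12)]/2 = 9.89 m/s
Subgeostrophic (V < V_g = 12 m/s), as expected around a low.

9.89 m/s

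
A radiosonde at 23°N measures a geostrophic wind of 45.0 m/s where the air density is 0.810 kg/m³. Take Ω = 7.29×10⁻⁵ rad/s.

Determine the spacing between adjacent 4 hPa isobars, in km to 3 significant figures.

Coriolis parameter at 23°N:
f = 2Ω sin φ = 2 × 7.29×10⁻⁵ × sin 23° = 5.70×10⁻⁵ s⁻¹
Geostrophic balance rearranged: |∂P/∂n| = f ρ V_g
|∂P/∂n| = 5.70×10⁻⁵ × 0.810 × 45.0 = 2.08×10⁻³ Pa/m
Isobar spacing: Δn = ΔP/|∂P/∂n| = 400 Pa / 2.08×10⁻³ Pa/m = 192631 m ≈ 193 km

193 km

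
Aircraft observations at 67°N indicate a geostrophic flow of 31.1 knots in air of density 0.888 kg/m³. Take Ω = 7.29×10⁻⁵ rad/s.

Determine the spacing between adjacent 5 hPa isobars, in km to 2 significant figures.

Coriolis parameter at 67°N:
f = 2Ω sin φ = 2 × 7.29×10⁻⁵ × sin 67° = 1.34×10⁻⁴ s⁻¹
Wind speed in SI: 31.1 knots = 16.0 m/s
Geostrophic balance rearranged: |∂P/∂n| = f ρ V_g
|∂P/∂n| = 1.34×10⁻⁴ × 0.888 × 16.0 = 1.91×10⁻³ Pa/m
Isobar spacing: Δn = ΔP/|∂P/∂n| = 500 Pa / 1.91×10⁻³ Pa/m = 262226 m ≈ 260 km

260 km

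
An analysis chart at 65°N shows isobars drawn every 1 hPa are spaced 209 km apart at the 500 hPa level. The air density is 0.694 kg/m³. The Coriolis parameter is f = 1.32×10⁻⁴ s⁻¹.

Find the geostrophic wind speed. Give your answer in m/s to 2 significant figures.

Pressure gradient: |∂P/∂n| = 100 Pa / 209000 m = 4.78×10⁻⁴ Pa/m
Geostrophic balance (pressure-gradient force = Coriolis force):
V_g = (1/(fρ)) |∂P/∂n| = 4.78×10⁻⁴ / (1.32×10⁻⁴ × 0.694) = 5.22 m/s

5.2 m/s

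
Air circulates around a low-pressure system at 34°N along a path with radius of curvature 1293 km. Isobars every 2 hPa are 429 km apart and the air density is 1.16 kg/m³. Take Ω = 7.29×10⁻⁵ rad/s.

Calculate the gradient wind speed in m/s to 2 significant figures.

4.7 m/s

Coriolis parameter at 34°N:
f = 2Ω sin φ = 2 × 7.29×10⁻⁵ × sin 34° = 8.15×10⁻⁵ s⁻¹
Pressure gradient: |∂P/∂n| = 200 Pa / 429000 m = 4.66×10⁻⁴ Pa/m
Geostrophic speed: V_g = |∂P/∂n|/(fρ) = 4.66×10⁻⁴/(8.15×10⁻⁵ × 1.16) = 4.93 m/s
Around a low, centrifugal force acts outward with Coriolis, so pressure-gradient force balances both:
(1/ρ)|∂P/∂n| = fV + V²/R  →  V² + fR·V − fR·V_g = 0
With fR = 8.15×10⁻⁵ × 1293×10³ m = 105 m/s:
V = [−fR + √((fR)² + 4 fR V_g)]/2 = [−105 + √(105² + 4×105×4.93)]/2 = 4.72 m/s
Subgeostrophic (V < V_g = 4.93 m/s), as expected around a low.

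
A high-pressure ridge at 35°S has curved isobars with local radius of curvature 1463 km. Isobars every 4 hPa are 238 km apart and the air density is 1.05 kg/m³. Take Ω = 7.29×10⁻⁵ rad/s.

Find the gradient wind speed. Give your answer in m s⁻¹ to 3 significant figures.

23.8 m s⁻¹

Coriolis parameter at 35°S:
f = 2Ω sin φ = 2 × 7.29×10⁻⁵ × sin 35° = 8.36×10⁻⁵ s⁻¹
Pressure gradient: |∂P/∂n| = 400 Pa / 238000 m = 1.68×10⁻³ Pa/m
Geostrophic speed: V_g = |∂P/∂n|/(fρ) = 1.68×10⁻³/(8.36×10⁻⁵ × 1.05) = 19.1 m/s
Around a high, pressure-gradient force acts outward with centrifugal, so Coriolis balances both:
fV = (1/ρ)|∂P/∂n| + V²/R  →  V² − fR·V + fR·V_g = 0
With fR = 8.36×10⁻⁵ × 1463×10³ m = 122 m/s:
V = [fR − √((fR)² − 4 fR V_g)]/2 = [122 − √(122² − 4×122×19.1)]/2 = 23.8 m/s
Supergeostrophic (V > V_g = 19.1 m/s), as expected around a high.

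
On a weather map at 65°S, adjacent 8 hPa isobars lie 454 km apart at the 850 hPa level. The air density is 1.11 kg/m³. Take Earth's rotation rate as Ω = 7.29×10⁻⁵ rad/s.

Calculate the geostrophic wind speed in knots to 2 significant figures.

Coriolis parameter at 65°S:
f = 2Ω sin φ = 2 × 7.29×10⁻⁵ × sin 65° = 1.32×10⁻⁴ s⁻¹
Pressure gradient: |∂P/∂n| = 800 Pa / 454000 m = 1.76×10⁻³ Pa/m
Geostrophic balance (pressure-gradient force = Coriolis force):
V_g = (1/(fρ)) |∂P/∂n| = 1.76×10⁻³ / (1.32×10⁻⁴ × 1.11) = 12.0 m/s
Converting: 12.0 m/s × 1.944 = 23 knots

23 knots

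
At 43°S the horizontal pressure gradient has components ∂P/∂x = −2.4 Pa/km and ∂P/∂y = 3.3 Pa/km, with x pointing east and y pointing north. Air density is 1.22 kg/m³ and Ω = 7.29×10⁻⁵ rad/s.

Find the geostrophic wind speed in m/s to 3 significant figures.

Coriolis parameter at 43°S:
f = 2Ω sin φ = 2 × 7.29×10⁻⁵ × sin 43° = 9.94×10⁻⁵ s⁻¹
In the Southern Hemisphere f is negative: f = −9.94×10⁻⁵ s⁻¹.
Component geostrophic relations (x east, y north):
u_g = −(1/(fρ)) ∂P/∂y,  v_g = (1/(fρ)) ∂P/∂x
u_g = −(3.3×10⁻³)/(−9.94×10⁻⁵ × 1.22) = 27.2 m/s;  v_g = (−2.4×10⁻³)/(−9.94×10⁻⁵ × 1.22) = 19.8 m/s
|V_g| = √(u_g² + v_g²) = 33.6 m/s

33.6 m/s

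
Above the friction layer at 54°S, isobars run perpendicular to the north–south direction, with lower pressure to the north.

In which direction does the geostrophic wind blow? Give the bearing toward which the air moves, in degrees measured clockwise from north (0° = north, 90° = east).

270°

The pressure-gradient force points toward the north (bearing 000°).
Geostrophic balance: in the Southern Hemisphere the Coriolis force deflects motion to the left, so the geostrophic wind blows 90° to the left of the pressure-gradient force (low pressure on the right).
Rotating 000° by 90° counterclockwise gives 270° — the wind blows toward the west.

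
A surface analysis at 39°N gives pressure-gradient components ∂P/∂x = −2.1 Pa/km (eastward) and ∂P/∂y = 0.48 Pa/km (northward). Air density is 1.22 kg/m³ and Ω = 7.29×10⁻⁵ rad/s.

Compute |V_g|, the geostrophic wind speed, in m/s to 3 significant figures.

Coriolis parameter at 39°N:
f = 2Ω sin φ = 2 × 7.29×10⁻⁵ × sin 39° = 9.18×10⁻⁵ s⁻¹
Component geostrophic relations (x east, y north):
u_g = −(1/(fρ)) ∂P/∂y,  v_g = (1/(fρ)) ∂P/∂x
u_g = −(0.48×10⁻³)/(9.18×10⁻⁵ × 1.22) = −4.29 m/s;  v_g = (−2.1×10⁻³)/(9.18×10⁻⁵ × 1.22) = −18.8 m/s
|V_g| = √(u_g² + v_g²) = 19.2 m/s

19.2 m/s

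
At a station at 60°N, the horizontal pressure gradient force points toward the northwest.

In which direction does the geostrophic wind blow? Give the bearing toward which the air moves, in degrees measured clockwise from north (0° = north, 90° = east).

The pressure-gradient force points toward the northwest (bearing 315°).
Geostrophic balance: in the Northern Hemisphere the Coriolis force deflects motion to the right, so the geostrophic wind blows 90° to the right of the pressure-gradient force (low pressure on the left).
Rotating 315° by 90° clockwise gives 045° — the wind blows toward the northeast.

045°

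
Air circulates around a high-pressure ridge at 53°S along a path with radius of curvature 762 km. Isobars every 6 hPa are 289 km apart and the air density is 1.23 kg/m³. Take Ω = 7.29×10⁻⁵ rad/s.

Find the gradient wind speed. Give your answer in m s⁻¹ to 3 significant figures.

18.2 m s⁻¹

Coriolis parameter at 53°S:
f = 2Ω sin φ = 2 × 7.29×10⁻⁵ × sin 53° = 1.16×10⁻⁴ s⁻¹
Pressure gradient: |∂P/∂n| = 600 Pa / 289000 m = 2.08×10⁻³ Pa/m
Geostrophic speed: V_g = |∂P/∂n|/(fρ) = 2.08×10⁻³/(1.16×10⁻⁴ × 1.23) = 14.5 m/s
Around a high, pressure-gradient force acts outward with centrifugal, so Coriolis balances both:
fV = (1/ρ)|∂P/∂n| + V²/R  →  V² − fR·V + fR·V_g = 0
With fR = 1.16×10⁻⁴ × 762×10³ m = 88.7 m/s:
V = [fR − √((fR)² − 4 fR V_g)]/2 = [88.7 − √(88.7² − 4×88.7×14.5)]/2 = 18.2 m/s
Supergeostrophic (V > V_g = 14.5 m/s), as expected around a high.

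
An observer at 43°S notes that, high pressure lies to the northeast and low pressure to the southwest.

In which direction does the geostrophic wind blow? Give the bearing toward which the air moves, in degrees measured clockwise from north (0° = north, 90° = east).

135°

The pressure-gradient force points toward the southwest (bearing 225°).
Geostrophic balance: in the Southern Hemisphere the Coriolis force deflects motion to the left, so the geostrophic wind blows 90° to the left of the pressure-gradient force (low pressure on the right).
Rotating 225° by 90° counterclockwise gives 135° — the wind blows toward the southeast.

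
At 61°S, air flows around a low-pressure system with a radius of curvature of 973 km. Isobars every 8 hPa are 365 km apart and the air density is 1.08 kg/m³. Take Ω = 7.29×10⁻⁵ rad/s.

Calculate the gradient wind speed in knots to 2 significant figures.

28 knots

Coriolis parameter at 61°S:
f = 2Ω sin φ = 2 × 7.29×10⁻⁵ × sin 61° = 1.28×10⁻⁴ s⁻¹
Pressure gradient: |∂P/∂n| = 800 Pa / 365000 m = 2.19×10⁻³ Pa/m
Geostrophic speed: V_g = |∂P/∂n|/(fρ) = 2.19×10⁻³/(1.28×10⁻⁴ × 1.08) = 15.9 m/s
Around a low, centrifugal force acts outward with Coriolis, so pressure-gradient force balances both:
(1/ρ)|∂P/∂n| = fV + V²/R  →  V² + fR·V − fR·V_g = 0
With fR = 1.28×10⁻⁴ × 973×10³ m = 124 m/s:
V = [−fR + √((fR)² + 4 fR V_g)]/2 = [−124 + √(124² + 4×124×15.9)]/2 = 14.3 m/s
Subgeostrophic (V < V_g = 15.9 m/s), as expected around a low.
Converting: 14.3 m/s × 1.944 = 28 knots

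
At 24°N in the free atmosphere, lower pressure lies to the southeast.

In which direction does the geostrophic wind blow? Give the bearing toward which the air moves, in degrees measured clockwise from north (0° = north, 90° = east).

The pressure-gradient force points toward the southeast (bearing 135°).
Geostrophic balance: in the Northern Hemisphere the Coriolis force deflects motion to the right, so the geostrophic wind blows 90° to the right of the pressure-gradient force (low pressure on the left).
Rotating 135° by 90° clockwise gives 225° — the wind blows toward the southwest.

225°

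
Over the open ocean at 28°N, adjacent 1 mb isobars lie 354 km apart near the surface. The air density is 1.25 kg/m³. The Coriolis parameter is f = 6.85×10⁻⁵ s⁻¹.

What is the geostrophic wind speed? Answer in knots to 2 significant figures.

6.4 knots

Pressure gradient: |∂P/∂n| = 100 Pa / 354000 m = 2.82×10⁻⁴ Pa/m
Geostrophic balance (pressure-gradient force = Coriolis force):
V_g = (1/(fρ)) |∂P/∂n| = 2.82×10⁻⁴ / (6.85×10⁻⁵ × 1.25) = 3.30 m/s
Converting: 3.30 m/s × 1.944 = 6.4 knots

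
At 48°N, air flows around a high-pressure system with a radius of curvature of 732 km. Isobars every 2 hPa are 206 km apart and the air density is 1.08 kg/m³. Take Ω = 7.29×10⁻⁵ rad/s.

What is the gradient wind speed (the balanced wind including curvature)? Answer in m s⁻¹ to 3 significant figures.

Coriolis parameter at 48°N:
f = 2Ω sin φ = 2 × 7.29×10⁻⁵ × sin 48° = 1.08×10⁻⁴ s⁻¹
Pressure gradient: |∂P/∂n| = 200 Pa / 206000 m = 9.71×10⁻⁴ Pa/m
Geostrophic speed: V_g = |∂P/∂n|/(fρ) = 9.71×10⁻⁴/(1.08×10⁻⁴ × 1.08) = 8.30 m/s
Around a high, pressure-gradient force acts outward with centrifugal, so Coriolis balances both:
fV = (1/ρ)|∂P/∂n| + V²/R  →  V² − fR·V + fR·V_g = 0
With fR = 1.08×10⁻⁴ × 732×10³ m = 79.3 m/s:
V = [fR − √((fR)² − 4 fR V_g)]/2 = [79.3 − √(79.3² − 4×79.3×8.3)]/2 = 9.41 m/s
Supergeostrophic (V > V_g = 8.3 m/s), as expected around a high.

9.41 m s⁻¹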